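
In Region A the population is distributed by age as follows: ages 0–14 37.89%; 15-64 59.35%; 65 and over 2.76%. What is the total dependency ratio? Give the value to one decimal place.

Total dependency ratio = (37.89 + 2.76) / 59.35 × 100 = 40.65 / 59.35 × 100 = 68.5

Total dependency ratio: 68.5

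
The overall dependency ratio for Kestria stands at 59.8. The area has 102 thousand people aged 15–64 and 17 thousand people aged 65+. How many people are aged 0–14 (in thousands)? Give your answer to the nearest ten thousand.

Aged 0–14: 40

Total dependency ratio = (youth + elderly) / working-age × 100
59.8 = (Y + 17) / 102 × 100
⇒ 40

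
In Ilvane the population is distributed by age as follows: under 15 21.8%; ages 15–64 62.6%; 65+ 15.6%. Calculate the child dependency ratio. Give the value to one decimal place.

Youth dependency ratio = 21.8 / 62.6 × 100 = 34.8

Youth dependency ratio: 34.8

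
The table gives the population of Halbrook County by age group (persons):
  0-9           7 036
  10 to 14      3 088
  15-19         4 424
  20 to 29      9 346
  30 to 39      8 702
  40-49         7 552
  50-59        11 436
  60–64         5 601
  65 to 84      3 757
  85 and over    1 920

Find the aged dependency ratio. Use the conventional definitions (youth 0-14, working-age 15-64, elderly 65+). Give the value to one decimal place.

Old-age dependency ratio: 12.1

0–14: 7 036 + 3 088 = 10 124
15–64: 4 424 + 9 346 + 8 702 + 7 552 + 11 436 + 5 601 = 47 061
65+: 3 757 + 1 920 = 5 677
Old-age dependency ratio = 5 677 / 47 061 × 100 = 12.1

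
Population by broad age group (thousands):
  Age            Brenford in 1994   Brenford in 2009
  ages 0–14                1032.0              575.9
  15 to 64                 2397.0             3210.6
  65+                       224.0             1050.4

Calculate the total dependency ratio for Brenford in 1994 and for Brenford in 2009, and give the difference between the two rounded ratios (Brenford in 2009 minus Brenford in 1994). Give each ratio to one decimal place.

Brenford in 1994: 52.4
Brenford in 2009: 50.7
Difference: -1.7

Brenford in 1994: (1032.0 + 224.0) / 2397.0 × 100 = 1256.0 / 2397.0 × 100 = 52.4
Brenford in 2009: (575.9 + 1050.4) / 3210.6 × 100 = 1626.3 / 3210.6 × 100 = 50.7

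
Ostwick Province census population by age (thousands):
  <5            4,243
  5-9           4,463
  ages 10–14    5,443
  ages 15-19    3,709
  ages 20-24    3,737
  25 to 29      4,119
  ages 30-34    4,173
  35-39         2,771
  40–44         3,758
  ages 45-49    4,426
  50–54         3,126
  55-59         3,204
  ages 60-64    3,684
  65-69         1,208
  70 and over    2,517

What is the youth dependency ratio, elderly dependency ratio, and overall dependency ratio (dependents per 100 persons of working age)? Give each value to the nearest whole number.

0–14: 4,243 + 4,463 + 5,443 = 14,149
15–64: 3,709 + 3,737 + 4,119 + 4,173 + 2,771 + 3,758 + 4,426 + 3,126 + 3,204 + 3,684 = 36,707
65+: 1,208 + 2,517 = 3,725
Youth dependency ratio = 14,149 / 36,707 × 100 = 39
Old-age dependency ratio = 3,725 / 36,707 × 100 = 10
Total dependency ratio = (14,149 + 3,725) / 36,707 × 100 = 17,874 / 36,707 × 100 = 49

Youth dependency ratio: 39
Old-age dependency ratio: 10
Total dependency ratio: 49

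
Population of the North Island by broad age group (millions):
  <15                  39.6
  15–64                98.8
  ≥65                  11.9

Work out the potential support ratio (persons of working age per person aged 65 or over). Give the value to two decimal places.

Potential support ratio = 98.8 / 11.9 = 8.30

Potential support ratio: 8.30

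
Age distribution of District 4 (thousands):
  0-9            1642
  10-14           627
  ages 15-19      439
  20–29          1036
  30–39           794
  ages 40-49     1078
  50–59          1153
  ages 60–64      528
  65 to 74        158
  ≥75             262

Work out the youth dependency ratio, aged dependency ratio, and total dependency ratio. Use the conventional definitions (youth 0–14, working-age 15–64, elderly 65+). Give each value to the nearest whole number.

0–14: 1642 + 627 = 2269
15–64: 439 + 1036 + 794 + 1078 + 1153 + 528 = 5028
65+: 158 + 262 = 420
Youth dependency ratio = 2269 / 5028 × 100 = 45
Old-age dependency ratio = 420 / 5028 × 100 = 8
Total dependency ratio = (2269 + 420) / 5028 × 100 = 2689 / 5028 × 100 = 53

Youth dependency ratio: 45
Old-age dependency ratio: 8
Total dependency ratio: 53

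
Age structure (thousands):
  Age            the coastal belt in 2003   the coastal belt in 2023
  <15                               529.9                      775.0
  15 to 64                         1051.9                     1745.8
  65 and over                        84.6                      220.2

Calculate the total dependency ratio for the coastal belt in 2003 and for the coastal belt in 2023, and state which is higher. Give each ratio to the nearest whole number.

the coastal belt in 2003: (529.9 + 84.6) / 1051.9 × 100 = 614.5 / 1051.9 × 100 = 58
the coastal belt in 2023: (775.0 + 220.2) / 1745.8 × 100 = 995.2 / 1745.8 × 100 = 57

the coastal belt in 2003: 58
the coastal belt in 2023: 57
Higher: the coastal belt in 2003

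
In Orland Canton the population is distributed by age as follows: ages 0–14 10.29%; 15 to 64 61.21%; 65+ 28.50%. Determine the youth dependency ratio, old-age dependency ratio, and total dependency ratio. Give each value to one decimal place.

Youth dependency ratio: 16.8
Old-age dependency ratio: 46.6
Total dependency ratio: 63.4

Youth dependency ratio = 10.29 / 61.21 × 100 = 16.8
Old-age dependency ratio = 28.50 / 61.21 × 100 = 46.6
Total dependency ratio = (10.29 + 28.50) / 61.21 × 100 = 38.79 / 61.21 × 100 = 63.4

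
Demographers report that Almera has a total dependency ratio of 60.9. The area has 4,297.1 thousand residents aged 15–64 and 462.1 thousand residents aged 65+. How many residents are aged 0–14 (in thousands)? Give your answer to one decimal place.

Aged 0–14: 2,154.8

Total dependency ratio = (youth + elderly) / working-age × 100
60.9 = (Y + 462.1) / 4,297.1 × 100
⇒ 2,154.8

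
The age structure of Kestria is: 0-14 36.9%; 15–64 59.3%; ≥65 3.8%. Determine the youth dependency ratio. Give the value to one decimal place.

Youth dependency ratio: 62.2

Youth dependency ratio = 36.9 / 59.3 × 100 = 62.2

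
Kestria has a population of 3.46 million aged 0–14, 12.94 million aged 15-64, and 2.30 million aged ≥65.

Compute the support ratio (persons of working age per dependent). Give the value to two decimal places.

Support ratio: 2.25

Support ratio = 12.94 / (3.46 + 2.30) = 12.94 / 5.76 = 2.25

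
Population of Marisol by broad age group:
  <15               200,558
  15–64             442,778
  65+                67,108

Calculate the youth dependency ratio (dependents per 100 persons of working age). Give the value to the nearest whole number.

Youth dependency ratio: 45

Youth dependency ratio = 200,558 / 442,778 × 100 = 45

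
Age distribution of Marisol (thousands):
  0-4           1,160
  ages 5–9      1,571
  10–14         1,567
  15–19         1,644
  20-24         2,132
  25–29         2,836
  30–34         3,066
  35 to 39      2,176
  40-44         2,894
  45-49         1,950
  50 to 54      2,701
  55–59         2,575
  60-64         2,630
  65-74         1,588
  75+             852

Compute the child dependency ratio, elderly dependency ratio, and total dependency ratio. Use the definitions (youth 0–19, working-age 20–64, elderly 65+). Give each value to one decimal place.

Youth dependency ratio: 25.9
Old-age dependency ratio: 10.6
Total dependency ratio: 36.5

0–19: 1,160 + 1,571 + 1,567 + 1,644 = 5,942
20–64: 2,132 + 2,836 + 3,066 + 2,176 + 2,894 + 1,950 + 2,701 + 2,575 + 2,630 = 22,960
65+: 1,588 + 852 = 2,440
Youth dependency ratio = 5,942 / 22,960 × 100 = 25.9
Old-age dependency ratio = 2,440 / 22,960 × 100 = 10.6
Total dependency ratio = (5,942 + 2,440) / 22,960 × 100 = 8,382 / 22,960 × 100 = 36.5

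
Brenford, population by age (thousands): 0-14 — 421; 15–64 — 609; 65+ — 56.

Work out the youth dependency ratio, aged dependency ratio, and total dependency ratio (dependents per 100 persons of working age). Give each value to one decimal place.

Youth dependency ratio: 69.1
Old-age dependency ratio: 9.2
Total dependency ratio: 78.3

Youth dependency ratio = 421 / 609 × 100 = 69.1
Old-age dependency ratio = 56 / 609 × 100 = 9.2
Total dependency ratio = (421 + 56) / 609 × 100 = 477 / 609 × 100 = 78.3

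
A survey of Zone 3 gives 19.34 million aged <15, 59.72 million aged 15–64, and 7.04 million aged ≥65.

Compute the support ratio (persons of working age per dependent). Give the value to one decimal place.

Support ratio: 2.3

Support ratio = 59.72 / (19.34 + 7.04) = 59.72 / 26.38 = 2.3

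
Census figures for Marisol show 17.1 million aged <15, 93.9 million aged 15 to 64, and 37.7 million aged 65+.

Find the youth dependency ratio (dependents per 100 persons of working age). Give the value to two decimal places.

Youth dependency ratio = 17.1 / 93.9 × 100 = 18.21

Youth dependency ratio: 18.21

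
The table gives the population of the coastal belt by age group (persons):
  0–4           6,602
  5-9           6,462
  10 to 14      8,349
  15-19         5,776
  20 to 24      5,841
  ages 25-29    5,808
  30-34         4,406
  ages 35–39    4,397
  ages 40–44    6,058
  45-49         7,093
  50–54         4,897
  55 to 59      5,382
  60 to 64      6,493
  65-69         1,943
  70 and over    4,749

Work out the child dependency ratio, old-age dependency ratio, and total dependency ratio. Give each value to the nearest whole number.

Youth dependency ratio: 38
Old-age dependency ratio: 12
Total dependency ratio: 50

0–14: 6,602 + 6,462 + 8,349 = 21,413
15–64: 5,776 + 5,841 + 5,808 + 4,406 + 4,397 + 6,058 + 7,093 + 4,897 + 5,382 + 6,493 = 56,151
65+: 1,943 + 4,749 = 6,692
Youth dependency ratio = 21,413 / 56,151 × 100 = 38
Old-age dependency ratio = 6,692 / 56,151 × 100 = 12
Total dependency ratio = (21,413 + 6,692) / 56,151 × 100 = 28,105 / 56,151 × 100 = 50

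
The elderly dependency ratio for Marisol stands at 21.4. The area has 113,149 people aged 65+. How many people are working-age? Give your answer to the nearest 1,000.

Working-age: 529,000

Old-age dependency ratio = elderly / working-age × 100
21.4 = 113,149 / W × 100
⇒ 529,000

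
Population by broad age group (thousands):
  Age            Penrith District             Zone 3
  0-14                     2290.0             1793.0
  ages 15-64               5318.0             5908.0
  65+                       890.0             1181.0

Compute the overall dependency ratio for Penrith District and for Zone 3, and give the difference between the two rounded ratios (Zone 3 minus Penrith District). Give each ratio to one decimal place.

Penrith District: (2290.0 + 890.0) / 5318.0 × 100 = 3180.0 / 5318.0 × 100 = 59.8
Zone 3: (1793.0 + 1181.0) / 5908.0 × 100 = 2974.0 / 5908.0 × 100 = 50.3

Penrith District: 59.8
Zone 3: 50.3
Difference: -9.5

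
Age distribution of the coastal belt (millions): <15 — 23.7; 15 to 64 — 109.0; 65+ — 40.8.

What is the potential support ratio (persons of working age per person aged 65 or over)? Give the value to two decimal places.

Potential support ratio: 2.67

Potential support ratio = 109.0 / 40.8 = 2.67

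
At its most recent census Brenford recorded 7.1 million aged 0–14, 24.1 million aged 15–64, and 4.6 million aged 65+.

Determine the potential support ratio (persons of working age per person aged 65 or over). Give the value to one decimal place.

Potential support ratio: 5.2

Potential support ratio = 24.1 / 4.6 = 5.2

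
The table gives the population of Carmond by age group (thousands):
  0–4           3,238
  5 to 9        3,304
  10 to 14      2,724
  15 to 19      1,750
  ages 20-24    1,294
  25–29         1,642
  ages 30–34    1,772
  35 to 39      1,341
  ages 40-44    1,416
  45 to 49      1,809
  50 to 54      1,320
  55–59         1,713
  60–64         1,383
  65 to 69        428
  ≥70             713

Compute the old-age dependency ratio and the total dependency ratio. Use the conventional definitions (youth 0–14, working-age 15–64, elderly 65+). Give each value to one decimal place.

0–14: 3,238 + 3,304 + 2,724 = 9,266
15–64: 1,750 + 1,294 + 1,642 + 1,772 + 1,341 + 1,416 + 1,809 + 1,320 + 1,713 + 1,383 = 15,440
65+: 428 + 713 = 1,141
Old-age dependency ratio = 1,141 / 15,440 × 100 = 7.4
Total dependency ratio = (9,266 + 1,141) / 15,440 × 100 = 10,407 / 15,440 × 100 = 67.4

Old-age dependency ratio: 7.4
Total dependency ratio: 67.4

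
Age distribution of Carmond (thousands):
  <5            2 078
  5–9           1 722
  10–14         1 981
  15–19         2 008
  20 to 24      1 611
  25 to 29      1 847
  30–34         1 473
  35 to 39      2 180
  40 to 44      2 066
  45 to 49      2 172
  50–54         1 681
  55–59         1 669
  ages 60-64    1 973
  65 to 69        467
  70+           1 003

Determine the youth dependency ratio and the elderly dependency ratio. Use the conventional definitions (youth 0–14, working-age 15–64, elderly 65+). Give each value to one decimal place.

0–14: 2 078 + 1 722 + 1 981 = 5 781
15–64: 2 008 + 1 611 + 1 847 + 1 473 + 2 180 + 2 066 + 2 172 + 1 681 + 1 669 + 1 973 = 18 680
65+: 467 + 1 003 = 1 470
Youth dependency ratio = 5 781 / 18 680 × 100 = 30.9
Old-age dependency ratio = 1 470 / 18 680 × 100 = 7.9

Youth dependency ratio: 30.9
Old-age dependency ratio: 7.9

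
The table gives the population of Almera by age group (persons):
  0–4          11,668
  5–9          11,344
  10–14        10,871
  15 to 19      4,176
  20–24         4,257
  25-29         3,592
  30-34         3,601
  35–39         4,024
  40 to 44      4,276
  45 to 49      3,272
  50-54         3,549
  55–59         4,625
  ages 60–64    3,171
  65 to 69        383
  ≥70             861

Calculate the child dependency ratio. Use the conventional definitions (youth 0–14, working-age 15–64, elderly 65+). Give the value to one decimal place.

Youth dependency ratio: 87.9

0–14: 11,668 + 11,344 + 10,871 = 33,883
15–64: 4,176 + 4,257 + 3,592 + 3,601 + 4,024 + 4,276 + 3,272 + 3,549 + 4,625 + 3,171 = 38,543
65+: 383 + 861 = 1,244
Youth dependency ratio = 33,883 / 38,543 × 100 = 87.9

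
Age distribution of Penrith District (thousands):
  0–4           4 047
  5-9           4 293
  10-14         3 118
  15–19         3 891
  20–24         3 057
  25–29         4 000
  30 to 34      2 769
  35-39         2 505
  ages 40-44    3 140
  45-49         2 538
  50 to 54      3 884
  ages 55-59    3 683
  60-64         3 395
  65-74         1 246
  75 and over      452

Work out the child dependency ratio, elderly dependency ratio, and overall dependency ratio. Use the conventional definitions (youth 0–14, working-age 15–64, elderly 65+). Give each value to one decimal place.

Youth dependency ratio: 34.9
Old-age dependency ratio: 5.2
Total dependency ratio: 40.0

0–14: 4 047 + 4 293 + 3 118 = 11 458
15–64: 3 891 + 3 057 + 4 000 + 2 769 + 2 505 + 3 140 + 2 538 + 3 884 + 3 683 + 3 395 = 32 862
65+: 1 246 + 452 = 1 698
Youth dependency ratio = 11 458 / 32 862 × 100 = 34.9
Old-age dependency ratio = 1 698 / 32 862 × 100 = 5.2
Total dependency ratio = (11 458 + 1 698) / 32 862 × 100 = 13 156 / 32 862 × 100 = 40.0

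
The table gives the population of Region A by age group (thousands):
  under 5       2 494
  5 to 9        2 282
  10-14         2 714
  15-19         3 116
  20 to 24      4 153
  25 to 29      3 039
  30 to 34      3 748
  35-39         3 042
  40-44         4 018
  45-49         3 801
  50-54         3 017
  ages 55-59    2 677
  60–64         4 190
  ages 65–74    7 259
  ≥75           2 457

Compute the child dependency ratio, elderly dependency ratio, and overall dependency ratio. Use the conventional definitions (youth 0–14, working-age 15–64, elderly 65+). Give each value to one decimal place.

0–14: 2 494 + 2 282 + 2 714 = 7 490
15–64: 3 116 + 4 153 + 3 039 + 3 748 + 3 042 + 4 018 + 3 801 + 3 017 + 2 677 + 4 190 = 34 801
65+: 7 259 + 2 457 = 9 716
Youth dependency ratio = 7 490 / 34 801 × 100 = 21.5
Old-age dependency ratio = 9 716 / 34 801 × 100 = 27.9
Total dependency ratio = (7 490 + 9 716) / 34 801 × 100 = 17 206 / 34 801 × 100 = 49.4

Youth dependency ratio: 21.5
Old-age dependency ratio: 27.9
Total dependency ratio: 49.4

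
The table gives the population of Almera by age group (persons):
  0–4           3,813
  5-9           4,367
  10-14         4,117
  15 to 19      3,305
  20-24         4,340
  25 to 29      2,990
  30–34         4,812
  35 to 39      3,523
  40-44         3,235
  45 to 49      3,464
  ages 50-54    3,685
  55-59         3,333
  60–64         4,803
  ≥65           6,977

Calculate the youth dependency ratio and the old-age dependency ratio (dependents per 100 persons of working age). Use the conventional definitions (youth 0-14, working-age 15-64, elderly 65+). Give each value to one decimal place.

Youth dependency ratio: 32.8
Old-age dependency ratio: 18.6

0–14: 3,813 + 4,367 + 4,117 = 12,297
15–64: 3,305 + 4,340 + 2,990 + 4,812 + 3,523 + 3,235 + 3,464 + 3,685 + 3,333 + 4,803 = 37,490
65+: 6,977
Youth dependency ratio = 12,297 / 37,490 × 100 = 32.8
Old-age dependency ratio = 6,977 / 37,490 × 100 = 18.6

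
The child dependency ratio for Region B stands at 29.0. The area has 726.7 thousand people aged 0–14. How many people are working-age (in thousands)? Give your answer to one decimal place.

Youth dependency ratio = youth / working-age × 100
29.0 = 726.7 / W × 100
⇒ 2 505.9

Working-age: 2 505.9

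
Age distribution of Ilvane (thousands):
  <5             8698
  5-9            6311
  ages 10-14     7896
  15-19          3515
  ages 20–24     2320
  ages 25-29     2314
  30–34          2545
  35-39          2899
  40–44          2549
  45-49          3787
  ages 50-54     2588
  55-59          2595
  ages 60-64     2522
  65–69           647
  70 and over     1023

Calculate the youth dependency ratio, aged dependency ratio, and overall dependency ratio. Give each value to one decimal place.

Youth dependency ratio: 82.9
Old-age dependency ratio: 6.0
Total dependency ratio: 88.9

0–14: 8698 + 6311 + 7896 = 22905
15–64: 3515 + 2320 + 2314 + 2545 + 2899 + 2549 + 3787 + 2588 + 2595 + 2522 = 27634
65+: 647 + 1023 = 1670
Youth dependency ratio = 22905 / 27634 × 100 = 82.9
Old-age dependency ratio = 1670 / 27634 × 100 = 6.0
Total dependency ratio = (22905 + 1670) / 27634 × 100 = 24575 / 27634 × 100 = 88.9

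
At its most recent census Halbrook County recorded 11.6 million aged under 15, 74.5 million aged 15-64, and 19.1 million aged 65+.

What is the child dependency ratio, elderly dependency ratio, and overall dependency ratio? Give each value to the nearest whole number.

Youth dependency ratio = 11.6 / 74.5 × 100 = 16
Old-age dependency ratio = 19.1 / 74.5 × 100 = 26
Total dependency ratio = (11.6 + 19.1) / 74.5 × 100 = 30.7 / 74.5 × 100 = 41

Youth dependency ratio: 16
Old-age dependency ratio: 26
Total dependency ratio: 41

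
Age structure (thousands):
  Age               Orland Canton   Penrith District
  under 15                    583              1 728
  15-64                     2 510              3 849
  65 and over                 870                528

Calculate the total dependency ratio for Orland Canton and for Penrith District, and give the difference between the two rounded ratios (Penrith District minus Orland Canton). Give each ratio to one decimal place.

Orland Canton: 57.9
Penrith District: 58.6
Difference: +0.7

Orland Canton: (583 + 870) / 2 510 × 100 = 1 453 / 2 510 × 100 = 57.9
Penrith District: (1 728 + 528) / 3 849 × 100 = 2 256 / 3 849 × 100 = 58.6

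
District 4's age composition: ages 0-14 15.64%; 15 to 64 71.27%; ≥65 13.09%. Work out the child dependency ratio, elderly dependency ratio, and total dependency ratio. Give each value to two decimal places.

Youth dependency ratio: 21.94
Old-age dependency ratio: 18.37
Total dependency ratio: 40.31

Youth dependency ratio = 15.64 / 71.27 × 100 = 21.94
Old-age dependency ratio = 13.09 / 71.27 × 100 = 18.37
Total dependency ratio = (15.64 + 13.09) / 71.27 × 100 = 28.73 / 71.27 × 100 = 40.31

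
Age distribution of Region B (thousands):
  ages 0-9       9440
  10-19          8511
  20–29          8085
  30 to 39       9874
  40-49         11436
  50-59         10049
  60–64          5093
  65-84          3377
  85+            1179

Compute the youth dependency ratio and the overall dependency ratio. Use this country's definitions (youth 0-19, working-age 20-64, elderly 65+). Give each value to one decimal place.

0–19: 9440 + 8511 = 17951
20–64: 8085 + 9874 + 11436 + 10049 + 5093 = 44537
65+: 3377 + 1179 = 4556
Youth dependency ratio = 17951 / 44537 × 100 = 40.3
Total dependency ratio = (17951 + 4556) / 44537 × 100 = 22507 / 44537 × 100 = 50.5

Youth dependency ratio: 40.3
Total dependency ratio: 50.5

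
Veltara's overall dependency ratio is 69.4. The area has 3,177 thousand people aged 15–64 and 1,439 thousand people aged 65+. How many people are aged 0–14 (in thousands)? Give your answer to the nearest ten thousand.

Aged 0–14: 770

Total dependency ratio = (youth + elderly) / working-age × 100
69.4 = (Y + 1,439) / 3,177 × 100
⇒ 770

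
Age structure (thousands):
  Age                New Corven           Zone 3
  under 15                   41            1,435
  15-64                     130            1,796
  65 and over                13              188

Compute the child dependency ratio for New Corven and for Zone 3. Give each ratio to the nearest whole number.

New Corven: 32
Zone 3: 80

New Corven: 41 / 130 × 100 = 32
Zone 3: 1,435 / 1,796 × 100 = 80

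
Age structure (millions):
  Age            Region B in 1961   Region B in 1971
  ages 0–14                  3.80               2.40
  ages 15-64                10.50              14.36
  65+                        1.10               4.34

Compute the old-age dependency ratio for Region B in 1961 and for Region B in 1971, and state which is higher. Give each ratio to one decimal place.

Region B in 1961: 10.5
Region B in 1971: 30.2
Higher: Region B in 1971

Region B in 1961: 1.10 / 10.50 × 100 = 10.5
Region B in 1971: 4.34 / 14.36 × 100 = 30.2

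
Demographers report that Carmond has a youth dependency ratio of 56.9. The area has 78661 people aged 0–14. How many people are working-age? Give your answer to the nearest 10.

Working-age: 138240

Youth dependency ratio = youth / working-age × 100
56.9 = 78661 / W × 100
⇒ 138240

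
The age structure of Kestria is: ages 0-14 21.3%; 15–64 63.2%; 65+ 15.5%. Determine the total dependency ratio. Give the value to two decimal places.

Total dependency ratio: 58.23

Total dependency ratio = (21.3 + 15.5) / 63.2 × 100 = 36.8 / 63.2 × 100 = 58.23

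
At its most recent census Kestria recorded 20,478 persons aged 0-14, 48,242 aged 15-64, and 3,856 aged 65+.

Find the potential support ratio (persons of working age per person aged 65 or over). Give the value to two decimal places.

Potential support ratio = 48,242 / 3,856 = 12.51

Potential support ratio: 12.51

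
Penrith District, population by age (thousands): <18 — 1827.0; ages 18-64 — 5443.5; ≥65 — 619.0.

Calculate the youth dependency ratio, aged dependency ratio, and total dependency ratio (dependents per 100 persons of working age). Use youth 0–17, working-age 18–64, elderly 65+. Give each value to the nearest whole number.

Youth dependency ratio = 1827.0 / 5443.5 × 100 = 34
Old-age dependency ratio = 619.0 / 5443.5 × 100 = 11
Total dependency ratio = (1827.0 + 619.0) / 5443.5 × 100 = 2446.0 / 5443.5 × 100 = 45

Youth dependency ratio: 34
Old-age dependency ratio: 11
Total dependency ratio: 45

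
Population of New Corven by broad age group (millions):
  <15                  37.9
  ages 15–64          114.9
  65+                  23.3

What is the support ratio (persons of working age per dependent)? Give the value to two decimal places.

Support ratio: 1.88

Support ratio = 114.9 / (37.9 + 23.3) = 114.9 / 61.2 = 1.88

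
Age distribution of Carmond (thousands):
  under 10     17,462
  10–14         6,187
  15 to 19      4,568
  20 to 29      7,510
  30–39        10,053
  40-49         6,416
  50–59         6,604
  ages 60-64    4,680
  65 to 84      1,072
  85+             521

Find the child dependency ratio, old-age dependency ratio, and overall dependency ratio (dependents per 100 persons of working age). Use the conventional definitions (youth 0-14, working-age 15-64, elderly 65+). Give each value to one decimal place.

Youth dependency ratio: 59.4
Old-age dependency ratio: 4.0
Total dependency ratio: 63.4

0–14: 17,462 + 6,187 = 23,649
15–64: 4,568 + 7,510 + 10,053 + 6,416 + 6,604 + 4,680 = 39,831
65+: 1,072 + 521 = 1,593
Youth dependency ratio = 23,649 / 39,831 × 100 = 59.4
Old-age dependency ratio = 1,593 / 39,831 × 100 = 4.0
Total dependency ratio = (23,649 + 1,593) / 39,831 × 100 = 25,242 / 39,831 × 100 = 63.4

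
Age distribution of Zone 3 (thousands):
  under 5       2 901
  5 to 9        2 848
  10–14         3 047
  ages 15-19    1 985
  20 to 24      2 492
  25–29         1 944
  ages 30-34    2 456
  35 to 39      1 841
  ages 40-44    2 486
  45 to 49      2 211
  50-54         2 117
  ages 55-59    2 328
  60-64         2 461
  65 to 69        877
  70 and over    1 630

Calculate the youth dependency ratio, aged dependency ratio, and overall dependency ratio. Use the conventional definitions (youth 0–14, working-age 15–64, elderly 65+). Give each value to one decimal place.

Youth dependency ratio: 39.4
Old-age dependency ratio: 11.2
Total dependency ratio: 50.6

0–14: 2 901 + 2 848 + 3 047 = 8 796
15–64: 1 985 + 2 492 + 1 944 + 2 456 + 1 841 + 2 486 + 2 211 + 2 117 + 2 328 + 2 461 = 22 321
65+: 877 + 1 630 = 2 507
Youth dependency ratio = 8 796 / 22 321 × 100 = 39.4
Old-age dependency ratio = 2 507 / 22 321 × 100 = 11.2
Total dependency ratio = (8 796 + 2 507) / 22 321 × 100 = 11 303 / 22 321 × 100 = 50.6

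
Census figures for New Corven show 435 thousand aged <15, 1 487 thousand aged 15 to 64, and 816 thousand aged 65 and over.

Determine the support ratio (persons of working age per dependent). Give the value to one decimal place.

Support ratio: 1.2

Support ratio = 1 487 / (435 + 816) = 1 487 / 1 251 = 1.2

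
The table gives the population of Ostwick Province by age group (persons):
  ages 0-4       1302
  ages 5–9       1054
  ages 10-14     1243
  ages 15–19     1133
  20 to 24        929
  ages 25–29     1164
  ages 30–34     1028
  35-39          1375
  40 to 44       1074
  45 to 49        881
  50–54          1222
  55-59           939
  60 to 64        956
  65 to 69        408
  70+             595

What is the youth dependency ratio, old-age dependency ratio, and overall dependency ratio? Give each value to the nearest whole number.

Youth dependency ratio: 34
Old-age dependency ratio: 9
Total dependency ratio: 43

0–14: 1302 + 1054 + 1243 = 3599
15–64: 1133 + 929 + 1164 + 1028 + 1375 + 1074 + 881 + 1222 + 939 + 956 = 10701
65+: 408 + 595 = 1003
Youth dependency ratio = 3599 / 10701 × 100 = 34
Old-age dependency ratio = 1003 / 10701 × 100 = 9
Total dependency ratio = (3599 + 1003) / 10701 × 100 = 4602 / 10701 × 100 = 43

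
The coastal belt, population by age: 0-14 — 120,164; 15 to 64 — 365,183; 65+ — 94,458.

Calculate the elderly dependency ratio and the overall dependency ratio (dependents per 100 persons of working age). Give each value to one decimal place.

Old-age dependency ratio = 94,458 / 365,183 × 100 = 25.9
Total dependency ratio = (120,164 + 94,458) / 365,183 × 100 = 214,622 / 365,183 × 100 = 58.8

Old-age dependency ratio: 25.9
Total dependency ratio: 58.8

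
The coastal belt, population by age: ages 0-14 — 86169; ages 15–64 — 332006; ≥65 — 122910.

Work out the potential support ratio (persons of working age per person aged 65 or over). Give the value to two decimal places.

Potential support ratio: 2.70

Potential support ratio = 332006 / 122910 = 2.70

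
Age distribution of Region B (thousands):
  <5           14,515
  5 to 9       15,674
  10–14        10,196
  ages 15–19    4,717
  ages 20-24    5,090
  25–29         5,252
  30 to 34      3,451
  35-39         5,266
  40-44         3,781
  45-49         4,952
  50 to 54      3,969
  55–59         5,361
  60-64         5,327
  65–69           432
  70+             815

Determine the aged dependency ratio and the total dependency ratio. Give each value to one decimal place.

0–14: 14,515 + 15,674 + 10,196 = 40,385
15–64: 4,717 + 5,090 + 5,252 + 3,451 + 5,266 + 3,781 + 4,952 + 3,969 + 5,361 + 5,327 = 47,166
65+: 432 + 815 = 1,247
Old-age dependency ratio = 1,247 / 47,166 × 100 = 2.6
Total dependency ratio = (40,385 + 1,247) / 47,166 × 100 = 41,632 / 47,166 × 100 = 88.3

Old-age dependency ratio: 2.6
Total dependency ratio: 88.3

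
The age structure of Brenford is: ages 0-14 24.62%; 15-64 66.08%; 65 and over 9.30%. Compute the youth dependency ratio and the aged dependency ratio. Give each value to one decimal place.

Youth dependency ratio: 37.3
Old-age dependency ratio: 14.1

Youth dependency ratio = 24.62 / 66.08 × 100 = 37.3
Old-age dependency ratio = 9.30 / 66.08 × 100 = 14.1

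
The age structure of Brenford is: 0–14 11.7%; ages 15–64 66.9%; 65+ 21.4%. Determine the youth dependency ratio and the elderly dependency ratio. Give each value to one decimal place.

Youth dependency ratio = 11.7 / 66.9 × 100 = 17.5
Old-age dependency ratio = 21.4 / 66.9 × 100 = 32.0

Youth dependency ratio: 17.5
Old-age dependency ratio: 32.0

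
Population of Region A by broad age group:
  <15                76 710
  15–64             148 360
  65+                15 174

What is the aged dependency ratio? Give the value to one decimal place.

Old-age dependency ratio: 10.2

Old-age dependency ratio = 15 174 / 148 360 × 100 = 10.2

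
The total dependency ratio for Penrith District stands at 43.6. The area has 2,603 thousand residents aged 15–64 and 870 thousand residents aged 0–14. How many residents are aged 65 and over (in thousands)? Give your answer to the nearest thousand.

Total dependency ratio = (youth + elderly) / working-age × 100
43.6 = (870 + E) / 2,603 × 100
⇒ 265

Aged 65 and over: 265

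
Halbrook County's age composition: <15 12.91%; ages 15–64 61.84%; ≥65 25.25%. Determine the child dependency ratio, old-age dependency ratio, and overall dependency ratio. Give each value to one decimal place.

Youth dependency ratio: 20.9
Old-age dependency ratio: 40.8
Total dependency ratio: 61.7

Youth dependency ratio = 12.91 / 61.84 × 100 = 20.9
Old-age dependency ratio = 25.25 / 61.84 × 100 = 40.8
Total dependency ratio = (12.91 + 25.25) / 61.84 × 100 = 38.16 / 61.84 × 100 = 61.7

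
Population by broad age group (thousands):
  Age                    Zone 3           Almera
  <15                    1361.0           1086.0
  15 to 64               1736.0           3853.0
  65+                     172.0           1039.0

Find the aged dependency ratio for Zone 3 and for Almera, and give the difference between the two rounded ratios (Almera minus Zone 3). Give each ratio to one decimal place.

Zone 3: 172.0 / 1736.0 × 100 = 9.9
Almera: 1039.0 / 3853.0 × 100 = 27.0

Zone 3: 9.9
Almera: 27.0
Difference: +17.1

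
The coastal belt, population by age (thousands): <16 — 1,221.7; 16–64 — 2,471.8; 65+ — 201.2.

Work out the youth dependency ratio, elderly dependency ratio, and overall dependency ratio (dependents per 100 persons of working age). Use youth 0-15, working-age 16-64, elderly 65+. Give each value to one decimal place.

Youth dependency ratio = 1,221.7 / 2,471.8 × 100 = 49.4
Old-age dependency ratio = 201.2 / 2,471.8 × 100 = 8.1
Total dependency ratio = (1,221.7 + 201.2) / 2,471.8 × 100 = 1,422.9 / 2,471.8 × 100 = 57.6

Youth dependency ratio: 49.4
Old-age dependency ratio: 8.1
Total dependency ratio: 57.6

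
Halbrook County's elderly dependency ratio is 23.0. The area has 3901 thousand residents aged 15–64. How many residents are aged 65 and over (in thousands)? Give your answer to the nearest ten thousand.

Old-age dependency ratio = elderly / working-age × 100
23.0 = E / 3901 × 100
⇒ 900

Aged 65 and over: 900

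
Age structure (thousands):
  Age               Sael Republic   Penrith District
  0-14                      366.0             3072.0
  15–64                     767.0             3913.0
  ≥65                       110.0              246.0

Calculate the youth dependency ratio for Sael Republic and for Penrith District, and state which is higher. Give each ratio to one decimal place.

Sael Republic: 366.0 / 767.0 × 100 = 47.7
Penrith District: 3072.0 / 3913.0 × 100 = 78.5

Sael Republic: 47.7
Penrith District: 78.5
Higher: Penrith District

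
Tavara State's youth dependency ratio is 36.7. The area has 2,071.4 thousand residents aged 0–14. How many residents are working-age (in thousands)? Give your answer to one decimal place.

Youth dependency ratio = youth / working-age × 100
36.7 = 2,071.4 / W × 100
⇒ 5,644.1

Working-age: 5,644.1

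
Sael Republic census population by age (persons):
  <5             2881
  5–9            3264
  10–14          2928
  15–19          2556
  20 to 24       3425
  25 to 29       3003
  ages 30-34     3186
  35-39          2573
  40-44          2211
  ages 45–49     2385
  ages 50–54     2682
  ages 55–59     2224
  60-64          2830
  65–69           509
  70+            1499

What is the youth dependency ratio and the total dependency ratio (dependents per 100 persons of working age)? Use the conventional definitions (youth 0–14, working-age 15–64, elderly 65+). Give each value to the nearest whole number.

0–14: 2881 + 3264 + 2928 = 9073
15–64: 2556 + 3425 + 3003 + 3186 + 2573 + 2211 + 2385 + 2682 + 2224 + 2830 = 27075
65+: 509 + 1499 = 2008
Youth dependency ratio = 9073 / 27075 × 100 = 34
Total dependency ratio = (9073 + 2008) / 27075 × 100 = 11081 / 27075 × 100 = 41

Youth dependency ratio: 34
Total dependency ratio: 41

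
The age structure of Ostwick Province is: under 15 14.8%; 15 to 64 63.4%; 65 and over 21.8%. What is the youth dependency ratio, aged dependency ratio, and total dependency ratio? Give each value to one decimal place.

Youth dependency ratio = 14.8 / 63.4 × 100 = 23.3
Old-age dependency ratio = 21.8 / 63.4 × 100 = 34.4
Total dependency ratio = (14.8 + 21.8) / 63.4 × 100 = 36.6 / 63.4 × 100 = 57.7

Youth dependency ratio: 23.3
Old-age dependency ratio: 34.4
Total dependency ratio: 57.7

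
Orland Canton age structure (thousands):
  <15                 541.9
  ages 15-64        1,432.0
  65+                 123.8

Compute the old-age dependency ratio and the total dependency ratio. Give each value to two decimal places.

Old-age dependency ratio: 8.65
Total dependency ratio: 46.49

Old-age dependency ratio = 123.8 / 1,432.0 × 100 = 8.65
Total dependency ratio = (541.9 + 123.8) / 1,432.0 × 100 = 665.7 / 1,432.0 × 100 = 46.49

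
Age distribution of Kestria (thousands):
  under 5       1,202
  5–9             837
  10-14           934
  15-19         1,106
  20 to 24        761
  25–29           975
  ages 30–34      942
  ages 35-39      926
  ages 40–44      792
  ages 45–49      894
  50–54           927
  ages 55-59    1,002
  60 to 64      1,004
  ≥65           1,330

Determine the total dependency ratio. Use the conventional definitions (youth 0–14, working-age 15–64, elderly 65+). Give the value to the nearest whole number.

0–14: 1,202 + 837 + 934 = 2,973
15–64: 1,106 + 761 + 975 + 942 + 926 + 792 + 894 + 927 + 1,002 + 1,004 = 9,329
65+: 1,330
Total dependency ratio = (2,973 + 1,330) / 9,329 × 100 = 4,303 / 9,329 × 100 = 46

Total dependency ratio: 46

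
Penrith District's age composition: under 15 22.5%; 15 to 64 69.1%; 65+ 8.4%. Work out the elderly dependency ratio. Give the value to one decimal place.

Old-age dependency ratio: 12.2

Old-age dependency ratio = 8.4 / 69.1 × 100 = 12.2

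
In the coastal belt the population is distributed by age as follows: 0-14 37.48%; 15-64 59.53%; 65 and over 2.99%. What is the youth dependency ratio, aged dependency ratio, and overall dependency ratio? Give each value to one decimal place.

Youth dependency ratio = 37.48 / 59.53 × 100 = 63.0
Old-age dependency ratio = 2.99 / 59.53 × 100 = 5.0
Total dependency ratio = (37.48 + 2.99) / 59.53 × 100 = 40.47 / 59.53 × 100 = 68.0

Youth dependency ratio: 63.0
Old-age dependency ratio: 5.0
Total dependency ratio: 68.0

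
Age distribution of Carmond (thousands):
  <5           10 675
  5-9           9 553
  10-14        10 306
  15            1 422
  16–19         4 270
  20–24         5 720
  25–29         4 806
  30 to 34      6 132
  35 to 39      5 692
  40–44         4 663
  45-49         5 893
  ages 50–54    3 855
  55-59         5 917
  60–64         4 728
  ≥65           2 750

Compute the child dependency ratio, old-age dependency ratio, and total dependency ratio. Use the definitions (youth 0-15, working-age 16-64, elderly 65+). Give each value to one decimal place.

0–15: 10 675 + 9 553 + 10 306 + 1 422 = 31 956
16–64: 4 270 + 5 720 + 4 806 + 6 132 + 5 692 + 4 663 + 5 893 + 3 855 + 5 917 + 4 728 = 51 676
65+: 2 750
Youth dependency ratio = 31 956 / 51 676 × 100 = 61.8
Old-age dependency ratio = 2 750 / 51 676 × 100 = 5.3
Total dependency ratio = (31 956 + 2 750) / 51 676 × 100 = 34 706 / 51 676 × 100 = 67.2

Youth dependency ratio: 61.8
Old-age dependency ratio: 5.3
Total dependency ratio: 67.2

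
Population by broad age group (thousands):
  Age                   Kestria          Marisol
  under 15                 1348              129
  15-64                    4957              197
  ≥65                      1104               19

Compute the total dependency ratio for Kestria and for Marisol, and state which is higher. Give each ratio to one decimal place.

Kestria: 49.5
Marisol: 75.1
Higher: Marisol

Kestria: (1348 + 1104) / 4957 × 100 = 2452 / 4957 × 100 = 49.5
Marisol: (129 + 19) / 197 × 100 = 148 / 197 × 100 = 75.1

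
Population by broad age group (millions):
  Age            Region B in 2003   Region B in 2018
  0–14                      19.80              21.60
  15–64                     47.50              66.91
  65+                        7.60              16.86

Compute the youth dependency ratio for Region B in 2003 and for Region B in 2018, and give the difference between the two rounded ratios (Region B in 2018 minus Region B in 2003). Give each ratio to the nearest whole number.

Region B in 2003: 42
Region B in 2018: 32
Difference: -10

Region B in 2003: 19.80 / 47.50 × 100 = 42
Region B in 2018: 21.60 / 66.91 × 100 = 32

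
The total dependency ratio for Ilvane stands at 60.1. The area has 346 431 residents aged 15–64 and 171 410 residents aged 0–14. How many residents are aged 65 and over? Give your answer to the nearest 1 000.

Aged 65 and over: 37 000

Total dependency ratio = (youth + elderly) / working-age × 100
60.1 = (171 410 + E) / 346 431 × 100
⇒ 37 000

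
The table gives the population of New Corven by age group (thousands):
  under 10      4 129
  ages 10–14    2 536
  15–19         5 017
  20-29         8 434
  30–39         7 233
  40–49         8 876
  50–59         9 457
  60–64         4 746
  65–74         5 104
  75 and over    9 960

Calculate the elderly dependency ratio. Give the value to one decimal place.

0–14: 4 129 + 2 536 = 6 665
15–64: 5 017 + 8 434 + 7 233 + 8 876 + 9 457 + 4 746 = 43 763
65+: 5 104 + 9 960 = 15 064
Old-age dependency ratio = 15 064 / 43 763 × 100 = 34.4

Old-age dependency ratio: 34.4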